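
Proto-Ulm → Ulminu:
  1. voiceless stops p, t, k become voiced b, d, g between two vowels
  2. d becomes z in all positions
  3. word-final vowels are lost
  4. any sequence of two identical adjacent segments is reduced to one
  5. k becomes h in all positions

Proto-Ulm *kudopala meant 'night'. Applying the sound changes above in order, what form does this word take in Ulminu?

huzobal

Ulminu: start from *kudopala.
  rule 1 (intervocalic voicing): kudopala → kudobala
  rule 2 (unconditioned shift): kudobala → kuzobala
  rule 3 (apocope): kuzobala → kuzobal
  rule 4: no change — kuzobal
  rule 5 (unconditioned shift): kuzobal → huzobal
  ⇒ Ulminu huzobal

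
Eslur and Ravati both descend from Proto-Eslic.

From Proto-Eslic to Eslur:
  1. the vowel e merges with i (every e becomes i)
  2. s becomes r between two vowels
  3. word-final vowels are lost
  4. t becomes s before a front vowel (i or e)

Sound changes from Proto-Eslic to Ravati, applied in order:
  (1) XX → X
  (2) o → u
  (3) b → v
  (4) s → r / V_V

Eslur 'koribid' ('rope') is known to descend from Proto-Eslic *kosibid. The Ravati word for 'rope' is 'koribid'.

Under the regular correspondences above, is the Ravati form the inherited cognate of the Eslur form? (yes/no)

Derive the expected Ravati reflex of *kosibid:
Ravati: *kosibid
  kosibid (rule 1 does not apply)
  kosibid → kusibid   [vowel merger]
  kusibid → kusivid   [unconditioned shift]
  kusivid → kurivid   [rhotacism]
  giving Ravati kurivid.
The regular Ravati reflex would be 'kurivid', but the attested form is 'koribid'. The correspondence is irregular, so they are not cognates (the Ravati form has a different source).

no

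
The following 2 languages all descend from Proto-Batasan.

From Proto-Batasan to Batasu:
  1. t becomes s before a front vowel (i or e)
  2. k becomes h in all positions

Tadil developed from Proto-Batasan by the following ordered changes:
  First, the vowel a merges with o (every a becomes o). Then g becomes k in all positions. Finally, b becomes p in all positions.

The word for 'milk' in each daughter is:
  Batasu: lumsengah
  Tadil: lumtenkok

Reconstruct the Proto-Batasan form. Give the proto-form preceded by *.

*lumtengak

Position 9: Batasu has h, Tadil has k. Taking the neighbouring segments as reconstructed: Batasu h could go back to *k or *h; Tadil k could go back to *k or *g — the one source consistent with every daughter is *k.
Position 4: Batasu has s, Tadil has t. Tadil preserves t here (none of its changes turn any other segment into t), so the proto-segment is *t.
Position 7: Batasu has g, Tadil has k. Batasu preserves g here (none of its changes turn any other segment into g), so the proto-segment is *g.
Continuing position by position gives *lumtengak; check it forward:
Batasu: start from *lumtengak.
  rule 1 (palatalisation): lumtengak → lumsengak
  rule 2 (unconditioned shift): lumsengak → lumsengah
  ⇒ Batasu lumsengah
Tadil: *lumtengak
  lumtengak → lumtengok   [vowel merger]
  lumtengok → lumtenkok   [unconditioned shift]
  lumtenkok (rule 3 does not apply)
  giving Tadil lumtenkok.
*lumtengak is the unique common source.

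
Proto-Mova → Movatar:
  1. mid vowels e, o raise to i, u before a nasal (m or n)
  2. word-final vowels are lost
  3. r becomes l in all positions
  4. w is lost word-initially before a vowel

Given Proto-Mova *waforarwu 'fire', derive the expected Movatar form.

Movatar: *waforarwu
  waforarwu (rule 1 does not apply)
  waforarwu → waforarw   [apocope]
  waforarw → wafolalw   [unconditioned shift]
  wafolalw → afolalw   [glide loss]
  giving Movatar afolalw.

afolalw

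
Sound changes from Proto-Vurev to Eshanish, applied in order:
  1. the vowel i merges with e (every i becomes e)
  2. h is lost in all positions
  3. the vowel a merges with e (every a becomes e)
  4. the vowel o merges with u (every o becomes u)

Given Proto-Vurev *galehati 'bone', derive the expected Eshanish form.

Eshanish: *galehati
  galehati → galehate   [vowel merger]
  galehate → galeate   [h-loss]
  galeate → geleete   [vowel merger]
  geleete (rule 4 does not apply)
  giving Eshanish geleete.

geleete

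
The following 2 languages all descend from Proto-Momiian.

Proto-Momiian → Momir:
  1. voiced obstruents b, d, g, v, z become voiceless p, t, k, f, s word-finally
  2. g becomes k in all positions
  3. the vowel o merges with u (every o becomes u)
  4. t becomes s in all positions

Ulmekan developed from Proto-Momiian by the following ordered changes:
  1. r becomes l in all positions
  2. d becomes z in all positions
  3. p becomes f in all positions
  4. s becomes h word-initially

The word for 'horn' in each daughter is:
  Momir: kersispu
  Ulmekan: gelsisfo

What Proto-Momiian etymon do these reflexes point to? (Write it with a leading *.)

*gersispo

Position 1: Momir has k, Ulmekan has g. Ulmekan preserves g here (none of its changes turn any other segment into g), so the proto-segment is *g.
Position 7: Momir has p, Ulmekan has f. Taking the neighbouring segments as reconstructed: Momir p can only go back to *p; Ulmekan f could go back to *p or *f — the one source consistent with every daughter is *p.
Continuing position by position gives *gersispo; check it forward:
Momir: *gersispo
  gersispo (rule 1 does not apply)
  gersispo → kersispo   [unconditioned shift]
  kersispo → kersispu   [vowel merger]
  kersispu (rule 4 does not apply)
  giving Momir kersispu.
Ulmekan: *gersispo
  gersispo → gelsispo   [unconditioned shift]
  gelsispo (rule 2 does not apply)
  gelsispo → gelsisfo   [unconditioned shift]
  gelsisfo (rule 4 does not apply)
  giving Ulmekan gelsisfo.
Only *gersispo yields all of Momir kersispu, Ulmekan gelsisfo.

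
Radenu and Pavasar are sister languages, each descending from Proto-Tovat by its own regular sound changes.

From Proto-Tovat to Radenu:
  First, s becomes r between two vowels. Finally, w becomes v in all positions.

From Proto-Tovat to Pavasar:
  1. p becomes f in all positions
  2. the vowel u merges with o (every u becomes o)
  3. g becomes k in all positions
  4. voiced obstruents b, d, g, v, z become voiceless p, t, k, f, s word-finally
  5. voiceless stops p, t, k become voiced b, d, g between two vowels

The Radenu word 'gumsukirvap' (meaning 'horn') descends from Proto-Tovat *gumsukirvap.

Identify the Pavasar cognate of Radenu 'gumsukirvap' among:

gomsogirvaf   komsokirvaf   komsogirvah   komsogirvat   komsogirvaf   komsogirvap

komsogirvaf

Pavasar: *gumsukirvap
  gumsukirvap → gumsukirvaf   [unconditioned shift]
  gumsukirvaf → gomsokirvaf   [vowel merger]
  gomsokirvaf → komsokirvaf   [unconditioned shift]
  komsokirvaf (rule 4 does not apply)
  komsokirvaf → komsogirvaf   [intervocalic voicing]
  giving Pavasar komsogirvaf.
Among the options, 'komsogirvaf' alone shows every Pavasar change applied in order.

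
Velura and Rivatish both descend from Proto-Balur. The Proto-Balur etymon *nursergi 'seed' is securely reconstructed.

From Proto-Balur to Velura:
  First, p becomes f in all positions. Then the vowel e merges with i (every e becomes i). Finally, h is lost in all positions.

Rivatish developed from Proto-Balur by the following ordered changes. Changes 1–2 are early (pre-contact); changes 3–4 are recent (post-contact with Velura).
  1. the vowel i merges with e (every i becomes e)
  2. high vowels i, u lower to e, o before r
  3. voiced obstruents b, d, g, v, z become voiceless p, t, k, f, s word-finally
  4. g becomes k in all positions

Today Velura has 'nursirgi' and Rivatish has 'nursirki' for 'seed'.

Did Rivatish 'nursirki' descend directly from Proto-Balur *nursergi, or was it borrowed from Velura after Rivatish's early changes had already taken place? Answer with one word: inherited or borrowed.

borrowed

If inherited, *nursergi would pass through all of Rivatish's changes:
Rivatish: *nursergi
  nursergi → nurserge   [vowel merger]
  nurserge → norserge   [pre-rhotic lowering]
  norserge (rule 3 does not apply)
  norserge → norserke   [unconditioned shift]
  giving Rivatish norserke.
If borrowed from Velura 'nursirgi' after the early changes, it would undergo only the recent ones:
  rule 3 (final devoicing): no change (nursirgi)
  rule 4 (unconditioned shift): nursirgi → nursirki
  ⇒ as a loan: nursirki
Rivatish 'nursirki' matches the loan outcome 'nursirki', not the inherited 'norserke' — it skipped the early Rivatish changes, so it was borrowed from Velura.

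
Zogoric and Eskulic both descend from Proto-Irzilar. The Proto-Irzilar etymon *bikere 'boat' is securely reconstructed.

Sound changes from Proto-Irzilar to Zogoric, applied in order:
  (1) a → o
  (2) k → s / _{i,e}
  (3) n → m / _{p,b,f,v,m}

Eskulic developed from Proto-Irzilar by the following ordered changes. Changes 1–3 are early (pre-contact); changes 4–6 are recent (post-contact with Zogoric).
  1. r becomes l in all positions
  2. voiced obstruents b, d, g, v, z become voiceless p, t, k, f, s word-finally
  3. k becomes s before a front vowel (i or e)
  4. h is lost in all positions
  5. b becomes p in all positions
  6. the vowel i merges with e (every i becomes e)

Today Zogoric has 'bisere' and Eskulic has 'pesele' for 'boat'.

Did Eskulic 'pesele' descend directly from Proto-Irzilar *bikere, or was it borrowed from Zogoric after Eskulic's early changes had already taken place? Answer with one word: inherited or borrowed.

inherited

If inherited, *bikere would pass through all of Eskulic's changes:
Eskulic: start from *bikere.
  rule 1 (unconditioned shift): bikere → bikele
  rule 2: no change — bikele
  rule 3 (palatalisation): bikele → bisele
  rule 4: no change — bisele
  rule 5 (unconditioned shift): bisele → pisele
  rule 6 (vowel merger): pisele → pesele
  ⇒ Eskulic pesele
If borrowed from Zogoric 'bisere' after the early changes, it would undergo only the recent ones:
  rule 4 (h-loss): no change (bisere)
  rule 5 (unconditioned shift): bisere → pisere
  rule 6 (vowel merger): pisere → pesere
  ⇒ as a loan: pesere
Eskulic 'pesele' matches the inherited outcome exactly, so it is an inherited cognate, not a loan.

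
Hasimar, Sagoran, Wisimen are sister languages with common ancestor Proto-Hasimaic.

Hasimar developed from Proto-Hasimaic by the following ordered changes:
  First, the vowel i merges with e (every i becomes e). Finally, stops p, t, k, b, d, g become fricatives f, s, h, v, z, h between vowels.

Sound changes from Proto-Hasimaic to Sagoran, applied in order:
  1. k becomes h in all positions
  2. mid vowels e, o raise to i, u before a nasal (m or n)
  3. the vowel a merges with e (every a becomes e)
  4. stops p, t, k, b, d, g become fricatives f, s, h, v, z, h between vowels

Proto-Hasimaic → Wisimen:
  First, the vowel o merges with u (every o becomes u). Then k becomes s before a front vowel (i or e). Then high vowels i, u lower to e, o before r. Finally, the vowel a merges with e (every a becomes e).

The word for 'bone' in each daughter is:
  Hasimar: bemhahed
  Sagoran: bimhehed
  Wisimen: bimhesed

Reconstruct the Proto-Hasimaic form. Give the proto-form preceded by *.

*bimhaked

Position 6: Hasimar has h, Sagoran has h, Wisimen has s. Taking the neighbouring segments as reconstructed: Hasimar h could go back to *k or *g or *h; Sagoran h could go back to *k or *g or *h; Wisimen s could go back to *k or *s — the one source consistent with every daughter is *k.
Position 2: Hasimar has e, Sagoran has i, Wisimen has i. Wisimen preserves i here (none of its changes turn any other segment into i), so the proto-segment is *i.
Position 5: Hasimar has a, Sagoran has e, Wisimen has e. Hasimar preserves a here (none of its changes turn any other segment into a), so the proto-segment is *a.
Verify the candidate proto-form against each daughter:
Hasimar: start from *bimhaked.
  rule 1 (vowel merger): bimhaked → bemhaked
  rule 2 (intervocalic lenition): bemhaked → bemhahed
  ⇒ Hasimar bemhahed
Sagoran: *bimhaked
  bimhaked → bimhahed   [unconditioned shift]
  bimhahed (rule 2 does not apply)
  bimhahed → bimhehed   [vowel merger]
  bimhehed (rule 4 does not apply)
  giving Sagoran bimhehed.
Wisimen: *bimhaked
  bimhaked (rule 1 does not apply)
  bimhaked → bimhased   [palatalisation]
  bimhased (rule 3 does not apply)
  bimhased → bimhesed   [vowel merger]
  giving Wisimen bimhesed.
No other proto-form is consistent with every reflex, so the reconstruction is *bimhaked.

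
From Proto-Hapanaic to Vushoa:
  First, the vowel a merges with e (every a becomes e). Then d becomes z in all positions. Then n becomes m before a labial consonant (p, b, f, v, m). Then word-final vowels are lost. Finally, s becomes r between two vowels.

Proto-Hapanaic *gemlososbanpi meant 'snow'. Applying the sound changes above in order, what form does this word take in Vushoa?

gemlorosbemp

Vushoa: *gemlososbanpi
  gemlososbanpi → gemlososbenpi   [vowel merger]
  gemlososbenpi (rule 2 does not apply)
  gemlososbenpi → gemlososbempi   [nasal place assimilation]
  gemlososbempi → gemlososbemp   [apocope]
  gemlososbemp → gemlorosbemp   [rhotacism]
  giving Vushoa gemlorosbemp.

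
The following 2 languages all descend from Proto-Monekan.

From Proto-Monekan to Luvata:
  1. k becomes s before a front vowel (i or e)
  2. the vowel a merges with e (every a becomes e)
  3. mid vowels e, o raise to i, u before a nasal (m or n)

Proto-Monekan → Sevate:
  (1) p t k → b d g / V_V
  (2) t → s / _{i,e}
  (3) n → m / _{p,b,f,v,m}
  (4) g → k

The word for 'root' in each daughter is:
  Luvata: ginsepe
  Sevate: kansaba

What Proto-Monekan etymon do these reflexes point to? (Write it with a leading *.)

*gansapa

Position 1: Luvata has g, Sevate has k. Luvata preserves g here (none of its changes turn any other segment into g), so the proto-segment is *g.
Position 7: Luvata has e, Sevate has a. Sevate preserves a here (none of its changes turn any other segment into a), so the proto-segment is *a.
Position 6: Luvata has p, Sevate has b. Luvata preserves p here (none of its changes turn any other segment into p), so the proto-segment is *p.
Continuing position by position gives *gansapa; check it forward:
Luvata: start from *gansapa.
  rule 1: no change — gansapa
  rule 2 (vowel merger): gansapa → gensepe
  rule 3 (pre-nasal raising): gensepe → ginsepe
  ⇒ Luvata ginsepe
Sevate: *gansapa > gansaba > kansaba  (by intervocalic voicing, unconditioned shift)
No other proto-form is consistent with every reflex, so the reconstruction is *gansapa.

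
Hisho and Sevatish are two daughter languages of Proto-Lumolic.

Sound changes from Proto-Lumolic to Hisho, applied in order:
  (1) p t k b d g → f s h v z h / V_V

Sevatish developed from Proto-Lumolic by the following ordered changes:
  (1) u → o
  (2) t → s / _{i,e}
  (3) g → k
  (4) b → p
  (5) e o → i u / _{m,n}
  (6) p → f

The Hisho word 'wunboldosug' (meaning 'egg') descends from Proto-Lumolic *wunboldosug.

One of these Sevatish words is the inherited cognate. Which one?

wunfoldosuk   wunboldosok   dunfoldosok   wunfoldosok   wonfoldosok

wunfoldosok

Sevatish: *wunboldosug
  wunboldosug → wonboldosog   [vowel merger]
  wonboldosog (rule 2 does not apply)
  wonboldosog → wonboldosok   [unconditioned shift]
  wonboldosok → wonpoldosok   [unconditioned shift]
  wonpoldosok → wunpoldosok   [pre-nasal raising]
  wunpoldosok → wunfoldosok   [unconditioned shift]
  giving Sevatish wunfoldosok.
Only 'wunfoldosok' matches the regular Sevatish development of *wunboldosug.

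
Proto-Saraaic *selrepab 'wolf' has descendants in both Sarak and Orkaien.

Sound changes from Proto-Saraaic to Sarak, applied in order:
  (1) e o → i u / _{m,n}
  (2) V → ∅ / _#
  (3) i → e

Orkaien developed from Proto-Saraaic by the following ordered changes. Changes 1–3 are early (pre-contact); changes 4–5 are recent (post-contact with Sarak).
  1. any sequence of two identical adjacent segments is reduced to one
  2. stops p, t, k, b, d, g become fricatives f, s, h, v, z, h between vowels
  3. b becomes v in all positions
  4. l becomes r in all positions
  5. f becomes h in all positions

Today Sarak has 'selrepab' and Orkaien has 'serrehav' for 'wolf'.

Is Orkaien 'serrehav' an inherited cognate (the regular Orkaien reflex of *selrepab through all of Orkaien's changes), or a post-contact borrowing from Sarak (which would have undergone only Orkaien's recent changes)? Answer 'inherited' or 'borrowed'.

If inherited, *selrepab would pass through all of Orkaien's changes:
Orkaien: start from *selrepab.
  rule 1: no change — selrepab
  rule 2 (intervocalic lenition): selrepab → selrefab
  rule 3 (unconditioned shift): selrefab → selrefav
  rule 4 (unconditioned shift): selrefav → serrefav
  rule 5 (unconditioned shift): serrefav → serrehav
  ⇒ Orkaien serrehav
If borrowed from Sarak 'selrepab' after the early changes, it would undergo only the recent ones:
  rule 4 (unconditioned shift): selrepab → serrepab
  rule 5 (unconditioned shift): no change (serrepab)
  ⇒ as a loan: serrepab
Orkaien 'serrehav' matches the inherited outcome exactly, so it is an inherited cognate, not a loan.

inherited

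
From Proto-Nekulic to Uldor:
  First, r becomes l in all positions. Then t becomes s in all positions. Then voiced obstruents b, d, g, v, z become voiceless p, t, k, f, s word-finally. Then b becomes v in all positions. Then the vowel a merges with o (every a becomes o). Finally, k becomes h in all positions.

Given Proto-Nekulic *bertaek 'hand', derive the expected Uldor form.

velsoeh

Uldor: *bertaek > beltaek > belsaek > velsaek > velsoek > velsoeh  (by unconditioned shift, unconditioned shift, unconditioned shift, vowel merger, unconditioned shift)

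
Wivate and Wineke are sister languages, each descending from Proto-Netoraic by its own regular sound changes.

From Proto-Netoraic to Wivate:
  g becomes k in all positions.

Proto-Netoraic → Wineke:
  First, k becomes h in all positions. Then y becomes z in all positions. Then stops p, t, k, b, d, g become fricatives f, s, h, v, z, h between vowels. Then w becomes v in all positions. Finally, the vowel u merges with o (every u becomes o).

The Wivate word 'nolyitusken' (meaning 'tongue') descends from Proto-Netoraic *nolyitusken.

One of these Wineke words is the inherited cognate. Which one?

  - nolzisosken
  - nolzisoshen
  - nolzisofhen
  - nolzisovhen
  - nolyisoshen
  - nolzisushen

nolzisoshen

Wineke: start from *nolyitusken.
  rule 1 (unconditioned shift): nolyitusken → nolyitushen
  rule 2 (unconditioned shift): nolyitushen → nolzitushen
  rule 3 (intervocalic lenition): nolzitushen → nolzisushen
  rule 4: no change — nolzisushen
  rule 5 (vowel merger): nolzisushen → nolzisoshen
  ⇒ Wineke nolzisoshen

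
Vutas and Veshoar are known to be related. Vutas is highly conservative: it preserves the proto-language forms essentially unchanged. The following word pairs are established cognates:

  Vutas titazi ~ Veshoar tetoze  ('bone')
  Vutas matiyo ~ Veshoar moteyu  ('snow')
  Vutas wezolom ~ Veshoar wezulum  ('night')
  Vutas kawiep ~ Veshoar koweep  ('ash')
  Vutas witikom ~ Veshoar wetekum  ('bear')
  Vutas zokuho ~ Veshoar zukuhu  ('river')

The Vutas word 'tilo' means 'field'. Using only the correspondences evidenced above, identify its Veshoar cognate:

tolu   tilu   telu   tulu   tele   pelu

telu

titazi ~ tetoze, matiyo ~ moteyu — Vutas i corresponds to Veshoar e after a consonant, before a consonant other than r, m, n, p, b, f, v.
matiyo ~ moteyu, zokuho ~ zukuhu — Vutas o corresponds to Veshoar u word-finally.
Applying these to Vutas 'tilo':
  tilo → telo   (i→e after a consonant, before a consonant other than r, m, n, p, b, f, v)
  telo → telu   (o→u word-finally)
So the Veshoar cognate is 'telu'.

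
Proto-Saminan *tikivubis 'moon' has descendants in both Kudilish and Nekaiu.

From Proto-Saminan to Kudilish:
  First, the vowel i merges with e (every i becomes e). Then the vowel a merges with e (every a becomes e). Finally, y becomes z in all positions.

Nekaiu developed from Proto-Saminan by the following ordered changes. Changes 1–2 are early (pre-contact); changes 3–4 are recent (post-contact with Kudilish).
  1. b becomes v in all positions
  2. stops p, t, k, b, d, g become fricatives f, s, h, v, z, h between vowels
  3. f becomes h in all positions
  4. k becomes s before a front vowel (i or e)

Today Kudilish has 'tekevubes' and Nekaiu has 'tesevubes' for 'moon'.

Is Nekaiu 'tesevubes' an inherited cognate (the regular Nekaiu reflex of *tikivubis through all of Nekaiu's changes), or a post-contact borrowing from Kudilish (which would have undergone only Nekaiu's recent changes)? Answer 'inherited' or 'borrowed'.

If inherited, *tikivubis would pass through all of Nekaiu's changes:
Nekaiu: start from *tikivubis.
  rule 1 (unconditioned shift): tikivubis → tikivuvis
  rule 2 (intervocalic lenition): tikivuvis → tihivuvis
  rule 3: no change — tihivuvis
  rule 4: no change — tihivuvis
  ⇒ Nekaiu tihivuvis
If borrowed from Kudilish 'tekevubes' after the early changes, it would undergo only the recent ones:
  rule 3 (unconditioned shift): no change (tekevubes)
  rule 4 (palatalisation): tekevubes → tesevubes
  ⇒ as a loan: tesevubes
Nekaiu 'tesevubes' matches the loan outcome 'tesevubes', not the inherited 'tihivuvis' — it skipped the early Nekaiu changes, so it was borrowed from Kudilish.

borrowed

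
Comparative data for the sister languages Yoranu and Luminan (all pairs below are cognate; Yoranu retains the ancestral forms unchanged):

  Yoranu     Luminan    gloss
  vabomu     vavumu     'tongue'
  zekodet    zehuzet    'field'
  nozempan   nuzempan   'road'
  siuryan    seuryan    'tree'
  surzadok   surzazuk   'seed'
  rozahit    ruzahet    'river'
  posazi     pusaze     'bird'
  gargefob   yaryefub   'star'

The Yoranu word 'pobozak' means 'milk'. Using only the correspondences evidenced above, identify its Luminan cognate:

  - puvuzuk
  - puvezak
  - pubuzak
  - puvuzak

gargefob ~ yaryefub — Yoranu o corresponds to Luminan u after a consonant, before a labial obstruent.
vabomu ~ vavumu — Yoranu b corresponds to Luminan v between vowels (before a back vowel).
zekodet ~ zehuzet, nozempan ~ nuzempan — Yoranu o corresponds to Luminan u after a consonant, before a consonant other than r, m, n, p, b, f, v.
Applying these to Yoranu 'pobozak':
  pobozak → pubozak   (o→u after a consonant, before a labial obstruent)
  pubozak → puvozak   (b→v between vowels (before a back vowel))
  puvozak → puvuzak   (o→u after a consonant, before a consonant other than r, m, n, p, b, f, v)
So the Luminan cognate is 'puvuzak'.

puvuzak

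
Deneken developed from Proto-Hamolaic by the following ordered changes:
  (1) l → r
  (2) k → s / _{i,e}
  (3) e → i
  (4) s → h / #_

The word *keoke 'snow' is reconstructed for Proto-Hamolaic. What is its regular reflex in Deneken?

Deneken: *keoke > seose > siosi > hiosi  (by palatalisation, vowel merger, debuccalisation)

hiosi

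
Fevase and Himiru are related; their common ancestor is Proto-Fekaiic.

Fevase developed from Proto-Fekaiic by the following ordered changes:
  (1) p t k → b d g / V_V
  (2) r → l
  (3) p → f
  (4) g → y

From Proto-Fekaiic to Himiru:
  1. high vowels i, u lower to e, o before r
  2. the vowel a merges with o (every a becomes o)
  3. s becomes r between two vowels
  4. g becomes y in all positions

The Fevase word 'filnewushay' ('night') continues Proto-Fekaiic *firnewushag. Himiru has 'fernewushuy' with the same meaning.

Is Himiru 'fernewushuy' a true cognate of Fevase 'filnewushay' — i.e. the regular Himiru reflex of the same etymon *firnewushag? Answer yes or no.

no

Derive the expected Himiru reflex of *firnewushag:
Himiru: start from *firnewushag.
  rule 1 (pre-rhotic lowering): firnewushag → fernewushag
  rule 2 (vowel merger): fernewushag → fernewushog
  rule 3: no change — fernewushog
  rule 4 (unconditioned shift): fernewushog → fernewushoy
  ⇒ Himiru fernewushoy
The regular Himiru reflex would be 'fernewushoy', but the attested form is 'fernewushuy'. The correspondence is irregular, so they are not cognates (the Himiru form has a different source).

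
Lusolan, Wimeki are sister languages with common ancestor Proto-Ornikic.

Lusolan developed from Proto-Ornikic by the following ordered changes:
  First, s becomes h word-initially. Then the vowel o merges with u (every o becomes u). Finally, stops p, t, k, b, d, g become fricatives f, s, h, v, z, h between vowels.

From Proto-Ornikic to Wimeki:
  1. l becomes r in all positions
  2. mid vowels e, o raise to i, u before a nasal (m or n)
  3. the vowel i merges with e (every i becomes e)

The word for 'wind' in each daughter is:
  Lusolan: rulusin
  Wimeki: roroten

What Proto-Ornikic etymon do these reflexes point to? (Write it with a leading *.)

Position 6: Lusolan has i, Wimeki has e. Lusolan preserves i here (none of its changes turn any other segment into i), so the proto-segment is *i.
Position 2: Lusolan has u, Wimeki has o. Wimeki preserves o here (none of its changes turn any other segment into o), so the proto-segment is *o.
Position 4: Lusolan has u, Wimeki has o. Wimeki preserves o here (none of its changes turn any other segment into o), so the proto-segment is *o.
This points to *rolotin. Verify forward in each daughter:
Lusolan: *rolotin
  rolotin (rule 1 does not apply)
  rolotin → rulutin   [vowel merger]
  rulutin → rulusin   [intervocalic lenition]
  giving Lusolan rulusin.
Wimeki: *rolotin > rorotin > roroten  (by unconditioned shift, vowel merger)
No other proto-form is consistent with every reflex, so the reconstruction is *rolotin.

*rolotin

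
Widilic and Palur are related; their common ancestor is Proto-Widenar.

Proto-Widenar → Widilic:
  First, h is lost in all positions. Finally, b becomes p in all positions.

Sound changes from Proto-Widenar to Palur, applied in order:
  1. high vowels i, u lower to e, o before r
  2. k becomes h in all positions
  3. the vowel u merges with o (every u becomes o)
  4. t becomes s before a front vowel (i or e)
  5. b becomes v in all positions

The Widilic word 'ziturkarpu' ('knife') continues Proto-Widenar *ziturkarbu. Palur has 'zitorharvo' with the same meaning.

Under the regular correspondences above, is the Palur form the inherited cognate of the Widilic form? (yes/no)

yes

Derive the expected Palur reflex of *ziturkarbu:
Palur: start from *ziturkarbu.
  rule 1 (pre-rhotic lowering): ziturkarbu → zitorkarbu
  rule 2 (unconditioned shift): zitorkarbu → zitorharbu
  rule 3 (vowel merger): zitorharbu → zitorharbo
  rule 4: no change — zitorharbo
  rule 5 (unconditioned shift): zitorharbo → zitorharvo
  ⇒ Palur zitorharvo
Palur 'zitorharvo' matches the regular reflex exactly, so the pair is cognate.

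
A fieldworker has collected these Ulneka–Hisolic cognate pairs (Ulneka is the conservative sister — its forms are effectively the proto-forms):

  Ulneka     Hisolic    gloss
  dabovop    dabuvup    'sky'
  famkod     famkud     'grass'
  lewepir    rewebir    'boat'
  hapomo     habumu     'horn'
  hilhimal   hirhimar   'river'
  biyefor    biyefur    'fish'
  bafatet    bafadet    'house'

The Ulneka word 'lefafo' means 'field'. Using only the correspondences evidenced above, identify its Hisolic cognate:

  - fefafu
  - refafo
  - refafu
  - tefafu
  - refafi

refafu

lewepir ~ rewebir — Ulneka l corresponds to Hisolic r word-initially before a front vowel.
hapomo ~ habumu — Ulneka o corresponds to Hisolic u word-finally.
Applying these to Ulneka 'lefafo':
  lefafo → refafo   (l→r word-initially before a front vowel)
  refafo → refafu   (o→u word-finally)
So the Hisolic cognate is 'refafu'.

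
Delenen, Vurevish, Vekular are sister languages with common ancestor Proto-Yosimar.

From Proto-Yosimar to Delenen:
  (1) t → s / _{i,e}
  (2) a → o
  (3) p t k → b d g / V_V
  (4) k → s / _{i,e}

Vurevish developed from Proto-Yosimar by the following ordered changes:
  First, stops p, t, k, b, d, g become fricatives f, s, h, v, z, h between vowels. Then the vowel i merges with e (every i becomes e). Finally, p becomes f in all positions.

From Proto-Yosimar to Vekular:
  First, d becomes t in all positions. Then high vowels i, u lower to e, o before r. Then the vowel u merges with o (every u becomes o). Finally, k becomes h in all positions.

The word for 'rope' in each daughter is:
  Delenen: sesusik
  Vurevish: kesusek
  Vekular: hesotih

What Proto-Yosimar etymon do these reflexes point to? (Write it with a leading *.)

*kesutik

Position 6: Delenen has i, Vurevish has e, Vekular has i. Delenen preserves i here (none of its changes turn any other segment into i), so the proto-segment is *i.
Position 1: Delenen has s, Vurevish has k, Vekular has h. Vurevish preserves k here (none of its changes turn any other segment into k), so the proto-segment is *k.
This points to *kesutik. Verify forward in each daughter:
Delenen: start from *kesutik.
  rule 1 (palatalisation): kesutik → kesusik
  rule 2: no change — kesusik
  rule 3: no change — kesusik
  rule 4 (palatalisation): kesusik → sesusik
  ⇒ Delenen sesusik
Vurevish: start from *kesutik.
  rule 1 (intervocalic lenition): kesutik → kesusik
  rule 2 (vowel merger): kesusik → kesusek
  rule 3: no change — kesusek
  ⇒ Vurevish kesusek
Vekular: start from *kesutik.
  rule 1: no change — kesutik
  rule 2: no change — kesutik
  rule 3 (vowel merger): kesutik → kesotik
  rule 4 (unconditioned shift): kesotik → hesotih
  ⇒ Vekular hesotih
No other proto-form is consistent with every reflex, so the reconstruction is *kesutik.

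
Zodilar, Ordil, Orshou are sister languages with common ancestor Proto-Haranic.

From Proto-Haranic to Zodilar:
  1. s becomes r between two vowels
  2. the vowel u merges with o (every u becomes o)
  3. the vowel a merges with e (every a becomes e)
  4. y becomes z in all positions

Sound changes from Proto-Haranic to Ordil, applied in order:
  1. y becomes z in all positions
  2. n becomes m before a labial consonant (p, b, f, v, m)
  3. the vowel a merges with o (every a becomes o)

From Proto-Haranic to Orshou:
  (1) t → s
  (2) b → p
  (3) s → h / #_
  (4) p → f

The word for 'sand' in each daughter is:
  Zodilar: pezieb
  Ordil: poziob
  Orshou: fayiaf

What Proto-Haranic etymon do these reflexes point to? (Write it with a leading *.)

Position 2: Zodilar has e, Ordil has o, Orshou has a. Orshou preserves a here (none of its changes turn any other segment into a), so the proto-segment is *a.
Position 1: Zodilar has p, Ordil has p, Orshou has f. Zodilar preserves p here (none of its changes turn any other segment into p), so the proto-segment is *p.
Continuing position by position gives *payiab; check it forward:
Zodilar: *payiab > peyieb > pezieb  (by vowel merger, unconditioned shift)
Ordil: *payiab > paziab > poziob  (by unconditioned shift, vowel merger)
Orshou: start from *payiab.
  rule 1: no change — payiab
  rule 2 (unconditioned shift): payiab → payiap
  rule 3: no change — payiap
  rule 4 (unconditioned shift): payiap → fayiaf
  ⇒ Orshou fayiaf
Only *payiab yields all of Zodilar pezieb, Ordil poziob, Orshou fayiaf.

*payiab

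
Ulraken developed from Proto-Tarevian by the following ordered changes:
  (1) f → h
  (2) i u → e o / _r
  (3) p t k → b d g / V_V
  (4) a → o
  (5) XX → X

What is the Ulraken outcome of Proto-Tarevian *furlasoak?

Ulraken: *furlasoak > hurlasoak > horlasoak > horlosook > horlosok  (by unconditioned shift, pre-rhotic lowering, vowel merger, degemination)

horlosok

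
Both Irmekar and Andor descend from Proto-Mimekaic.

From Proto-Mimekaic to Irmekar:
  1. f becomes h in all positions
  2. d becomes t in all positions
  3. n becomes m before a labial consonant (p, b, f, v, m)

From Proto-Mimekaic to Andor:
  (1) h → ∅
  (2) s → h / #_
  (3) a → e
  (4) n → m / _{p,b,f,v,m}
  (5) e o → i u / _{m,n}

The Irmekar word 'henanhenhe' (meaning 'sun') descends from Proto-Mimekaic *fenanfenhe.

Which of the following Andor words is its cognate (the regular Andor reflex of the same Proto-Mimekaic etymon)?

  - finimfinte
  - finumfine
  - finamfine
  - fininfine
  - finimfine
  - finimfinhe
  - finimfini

Andor: start from *fenanfenhe.
  rule 1 (h-loss): fenanfenhe → fenanfene
  rule 2: no change — fenanfene
  rule 3 (vowel merger): fenanfene → fenenfene
  rule 4 (nasal place assimilation): fenenfene → fenemfene
  rule 5 (pre-nasal raising): fenemfene → finimfine
  ⇒ Andor finimfine
Only 'finimfine' matches the regular Andor development of *fenanfenhe.

finimfine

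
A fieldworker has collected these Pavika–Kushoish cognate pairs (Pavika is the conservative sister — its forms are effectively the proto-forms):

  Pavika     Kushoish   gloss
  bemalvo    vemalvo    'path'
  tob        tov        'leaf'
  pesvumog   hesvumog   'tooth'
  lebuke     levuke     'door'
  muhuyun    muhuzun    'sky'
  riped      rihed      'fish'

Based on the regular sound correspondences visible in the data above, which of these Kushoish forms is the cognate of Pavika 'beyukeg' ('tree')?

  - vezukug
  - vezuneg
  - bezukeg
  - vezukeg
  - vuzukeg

bemalvo ~ vemalvo — Pavika b corresponds to Kushoish v word-initially before a front vowel.
muhuyun ~ muhuzun — Pavika y corresponds to Kushoish z between vowels (before a back vowel).
Applying these to Pavika 'beyukeg':
  beyukeg → veyukeg   (b→v word-initially before a front vowel)
  veyukeg → vezukeg   (y→z between vowels (before a back vowel))
So the Kushoish cognate is 'vezukeg'.

vezukeg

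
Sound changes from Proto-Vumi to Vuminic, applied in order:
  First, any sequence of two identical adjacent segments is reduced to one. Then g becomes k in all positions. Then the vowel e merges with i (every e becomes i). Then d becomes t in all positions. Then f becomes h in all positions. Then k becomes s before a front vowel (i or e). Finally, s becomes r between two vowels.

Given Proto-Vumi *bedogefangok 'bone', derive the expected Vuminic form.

Vuminic: start from *bedogefangok.
  rule 1: no change — bedogefangok
  rule 2 (unconditioned shift): bedogefangok → bedokefankok
  rule 3 (vowel merger): bedokefankok → bidokifankok
  rule 4 (unconditioned shift): bidokifankok → bitokifankok
  rule 5 (unconditioned shift): bitokifankok → bitokihankok
  rule 6 (palatalisation): bitokihankok → bitosihankok
  rule 7 (rhotacism): bitosihankok → bitorihankok
  ⇒ Vuminic bitorihankok

bitorihankok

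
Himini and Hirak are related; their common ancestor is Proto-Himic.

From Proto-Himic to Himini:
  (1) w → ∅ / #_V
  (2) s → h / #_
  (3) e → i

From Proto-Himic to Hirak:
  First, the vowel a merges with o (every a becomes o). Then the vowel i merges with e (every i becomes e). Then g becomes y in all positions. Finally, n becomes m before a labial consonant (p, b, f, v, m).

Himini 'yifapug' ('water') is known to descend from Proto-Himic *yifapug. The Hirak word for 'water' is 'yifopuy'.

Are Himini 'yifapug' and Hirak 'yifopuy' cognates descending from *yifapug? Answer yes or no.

Derive the expected Hirak reflex of *yifapug:
Hirak: *yifapug > yifopug > yefopug > yefopuy  (by vowel merger, vowel merger, unconditioned shift)
The regular Hirak reflex would be 'yefopuy', but the attested form is 'yifopuy'. The correspondence is irregular, so they are not cognates (the Hirak form has a different source).

no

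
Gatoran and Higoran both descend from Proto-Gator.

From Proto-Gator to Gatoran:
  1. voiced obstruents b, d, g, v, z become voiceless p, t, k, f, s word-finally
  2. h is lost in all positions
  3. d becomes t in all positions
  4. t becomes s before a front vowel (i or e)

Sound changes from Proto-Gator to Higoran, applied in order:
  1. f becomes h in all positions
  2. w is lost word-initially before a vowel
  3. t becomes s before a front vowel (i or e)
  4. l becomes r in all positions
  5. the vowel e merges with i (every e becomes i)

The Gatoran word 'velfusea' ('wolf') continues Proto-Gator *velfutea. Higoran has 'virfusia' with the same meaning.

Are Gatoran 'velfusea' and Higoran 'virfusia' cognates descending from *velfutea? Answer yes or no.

Derive the expected Higoran reflex of *velfutea:
Higoran: *velfutea
  velfutea → velhutea   [unconditioned shift]
  velhutea (rule 2 does not apply)
  velhutea → velhusea   [palatalisation]
  velhusea → verhusea   [unconditioned shift]
  verhusea → virhusia   [vowel merger]
  giving Higoran virhusia.
The regular Higoran reflex would be 'virhusia', but the attested form is 'virfusia'. The correspondence is irregular, so they are not cognates (the Higoran form has a different source).

no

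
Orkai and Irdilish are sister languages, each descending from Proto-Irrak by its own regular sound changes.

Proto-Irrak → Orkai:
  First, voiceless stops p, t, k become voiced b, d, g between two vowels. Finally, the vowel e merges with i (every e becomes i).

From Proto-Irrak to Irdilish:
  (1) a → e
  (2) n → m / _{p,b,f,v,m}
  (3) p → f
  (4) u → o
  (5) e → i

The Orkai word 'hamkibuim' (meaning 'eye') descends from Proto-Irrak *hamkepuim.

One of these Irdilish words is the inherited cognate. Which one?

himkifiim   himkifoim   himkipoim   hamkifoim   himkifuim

himkifoim

Irdilish: *hamkepuim > hemkepuim > hemkefuim > hemkefoim > himkifoim  (by vowel merger, unconditioned shift, vowel merger, vowel merger)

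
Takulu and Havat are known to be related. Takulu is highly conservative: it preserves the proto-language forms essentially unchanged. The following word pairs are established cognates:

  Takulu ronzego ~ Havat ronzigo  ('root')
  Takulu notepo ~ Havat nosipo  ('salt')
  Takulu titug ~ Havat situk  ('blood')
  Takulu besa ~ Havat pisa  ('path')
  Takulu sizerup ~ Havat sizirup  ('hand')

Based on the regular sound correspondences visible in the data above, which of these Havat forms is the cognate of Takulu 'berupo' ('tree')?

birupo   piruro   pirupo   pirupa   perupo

besa ~ pisa — Takulu b corresponds to Havat p word-initially before a front vowel.
sizerup ~ sizirup — Takulu e corresponds to Havat i after a consonant, before r.
Applying these to Takulu 'berupo':
  berupo → perupo   (b→p word-initially before a front vowel)
  perupo → pirupo   (e→i after a consonant, before r)
So the Havat cognate is 'pirupo'.

pirupo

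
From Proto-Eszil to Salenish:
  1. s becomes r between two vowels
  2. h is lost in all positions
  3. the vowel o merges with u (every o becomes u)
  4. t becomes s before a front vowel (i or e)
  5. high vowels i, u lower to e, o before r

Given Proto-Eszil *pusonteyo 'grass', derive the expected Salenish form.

porunseyu

Salenish: *pusonteyo
  pusonteyo → puronteyo   [rhotacism]
  puronteyo (rule 2 does not apply)
  puronteyo → purunteyu   [vowel merger]
  purunteyu → purunseyu   [palatalisation]
  purunseyu → porunseyu   [pre-rhotic lowering]
  giving Salenish porunseyu.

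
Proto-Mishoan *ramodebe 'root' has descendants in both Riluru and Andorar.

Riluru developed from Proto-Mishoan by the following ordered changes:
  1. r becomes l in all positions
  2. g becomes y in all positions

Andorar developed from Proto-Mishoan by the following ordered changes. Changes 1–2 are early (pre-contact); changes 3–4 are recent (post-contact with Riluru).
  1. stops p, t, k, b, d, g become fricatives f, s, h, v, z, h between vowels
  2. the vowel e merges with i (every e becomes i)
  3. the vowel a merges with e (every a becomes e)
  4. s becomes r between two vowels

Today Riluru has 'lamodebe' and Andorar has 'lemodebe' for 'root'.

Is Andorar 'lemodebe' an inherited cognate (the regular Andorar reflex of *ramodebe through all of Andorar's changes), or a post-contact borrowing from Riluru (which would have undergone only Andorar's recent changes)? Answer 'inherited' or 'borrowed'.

borrowed

If inherited, *ramodebe would pass through all of Andorar's changes:
Andorar: start from *ramodebe.
  rule 1 (intervocalic lenition): ramodebe → ramozeve
  rule 2 (vowel merger): ramozeve → ramozivi
  rule 3 (vowel merger): ramozivi → remozivi
  rule 4: no change — remozivi
  ⇒ Andorar remozivi
If borrowed from Riluru 'lamodebe' after the early changes, it would undergo only the recent ones:
  rule 3 (vowel merger): lamodebe → lemodebe
  rule 4 (rhotacism): no change (lemodebe)
  ⇒ as a loan: lemodebe
Andorar 'lemodebe' matches the loan outcome 'lemodebe', not the inherited 'remozivi' — it skipped the early Andorar changes, so it was borrowed from Riluru.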